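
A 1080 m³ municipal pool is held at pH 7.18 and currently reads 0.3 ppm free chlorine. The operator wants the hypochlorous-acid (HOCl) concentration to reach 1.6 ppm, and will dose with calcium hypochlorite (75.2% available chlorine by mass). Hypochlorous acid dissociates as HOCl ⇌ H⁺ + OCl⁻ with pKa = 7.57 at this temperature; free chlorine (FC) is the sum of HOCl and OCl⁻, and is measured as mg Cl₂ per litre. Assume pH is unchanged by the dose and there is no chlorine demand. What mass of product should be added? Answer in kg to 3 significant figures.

2.80 kg

Volume: 1080 m³ = 1,080,000 L.
[OCl⁻]/[HOCl] = 10^(pH − pKa) = 10^(7.18 − 7.57) = 0.4074; fraction as HOCl = 1/(1 + 0.4074) = 0.7105.
Free chlorine required for 1.6 ppm HOCl: 1.6 / 0.7105 = 2.252 ppm.
FC to add: 2.252 − 0.3 = 1.952 mg/L as Cl₂.
Cl₂ equivalent: 1.952 mg/L × 1,080,000 L = 2108 g.
Product at 75.2% available Cl: 2108 / 0.752 = 2803 g.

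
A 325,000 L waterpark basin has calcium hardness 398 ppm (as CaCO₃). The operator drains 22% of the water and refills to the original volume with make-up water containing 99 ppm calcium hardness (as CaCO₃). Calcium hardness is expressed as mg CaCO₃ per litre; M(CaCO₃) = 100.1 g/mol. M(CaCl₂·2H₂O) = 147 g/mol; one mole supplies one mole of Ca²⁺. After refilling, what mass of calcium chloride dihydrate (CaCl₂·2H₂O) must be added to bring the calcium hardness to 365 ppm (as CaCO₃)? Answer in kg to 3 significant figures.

15.6 kg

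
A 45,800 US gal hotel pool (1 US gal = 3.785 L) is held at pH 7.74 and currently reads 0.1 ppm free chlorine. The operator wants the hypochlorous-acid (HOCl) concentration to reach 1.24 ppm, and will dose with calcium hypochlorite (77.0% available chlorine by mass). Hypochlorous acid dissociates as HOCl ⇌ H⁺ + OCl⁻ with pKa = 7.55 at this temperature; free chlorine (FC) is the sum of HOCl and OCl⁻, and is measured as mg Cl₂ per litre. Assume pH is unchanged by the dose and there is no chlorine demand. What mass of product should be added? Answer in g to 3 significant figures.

689 g

Volume: 45,800 US gal × 3.785 L/gal = 173,353 L.
[OCl⁻]/[HOCl] = 10^(pH − pKa) = 10^(7.74 − 7.55) = 1.549; fraction as HOCl = 1/(1 + 1.549) = 0.3923.
Free chlorine required for 1.24 ppm HOCl: 1.24 / 0.3923 = 3.161 ppm.
FC to add: 3.161 − 0.1 = 3.061 mg/L as Cl₂.
Cl₂ equivalent: 3.061 mg/L × 173,353 L = 530.6 g.
Product at 77.0% available Cl: 530.6 / 0.77 = 689 g.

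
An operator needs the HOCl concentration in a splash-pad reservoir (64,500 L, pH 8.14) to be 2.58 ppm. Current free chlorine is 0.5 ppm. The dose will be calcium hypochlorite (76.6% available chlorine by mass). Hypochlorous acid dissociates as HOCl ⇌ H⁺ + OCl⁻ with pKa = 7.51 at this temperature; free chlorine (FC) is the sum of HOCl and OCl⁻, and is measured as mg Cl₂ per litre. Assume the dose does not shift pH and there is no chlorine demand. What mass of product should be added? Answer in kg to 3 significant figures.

1.10 kg

[OCl⁻]/[HOCl] = 10^(pH − pKa) = 10^(8.14 − 7.51) = 4.266; fraction as HOCl = 1/(1 + 4.266) = 0.1899.
Free chlorine required for 2.58 ppm HOCl: 2.58 / 0.1899 = 13.59 ppm.
FC to add: 13.59 − 0.5 = 13.09 mg/L as Cl₂.
Cl₂ equivalent: 13.09 mg/L × 64,500 L = 844 g.
Product at 76.6% available Cl: 844 / 0.766 = 1102 g.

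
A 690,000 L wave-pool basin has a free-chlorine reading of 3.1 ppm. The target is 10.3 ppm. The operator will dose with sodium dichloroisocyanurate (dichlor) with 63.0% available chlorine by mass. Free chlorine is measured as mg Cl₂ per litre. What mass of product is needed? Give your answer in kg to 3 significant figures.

Chlorine deficit: 10.3 − 3.1 = 7.2 ppm = 7.2 mg/L as Cl₂.
Cl₂ equivalent needed: 7.2 mg/L × 690,000 L = 4,968,000 mg = 4968 g.
Product at 63.0% available chlorine: 4968 / 0.63 = 7886 g.

7.89 kg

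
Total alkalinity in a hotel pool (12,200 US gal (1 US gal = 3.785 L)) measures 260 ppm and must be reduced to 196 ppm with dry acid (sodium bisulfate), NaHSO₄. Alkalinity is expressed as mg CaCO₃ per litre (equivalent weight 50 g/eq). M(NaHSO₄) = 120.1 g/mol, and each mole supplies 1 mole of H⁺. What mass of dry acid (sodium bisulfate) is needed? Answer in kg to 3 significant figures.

Volume: 12,200 US gal × 3.785 L/gal = 46,177 L.
Alkalinity to neutralize: (260 − 196) = 64 mg/L as CaCO₃ × 46,177 L = 2955 g as CaCO₃.
Equivalents of H⁺ required: 2955 ÷ 50 g/eq = 59.11 eq = 59.11 mol NaHSO₄.
Mass of NaHSO₄: 59.11 × 120.1 = 7099 g.

7.10 kg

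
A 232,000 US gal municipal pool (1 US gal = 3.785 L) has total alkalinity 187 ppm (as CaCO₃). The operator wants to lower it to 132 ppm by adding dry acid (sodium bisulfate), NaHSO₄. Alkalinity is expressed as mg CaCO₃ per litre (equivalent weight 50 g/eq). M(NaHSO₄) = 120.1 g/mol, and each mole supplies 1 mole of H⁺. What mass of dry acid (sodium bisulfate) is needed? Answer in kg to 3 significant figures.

116 kg

Volume: 232,000 US gal × 3.785 L/gal = 878,120 L.
Alkalinity to neutralize: (187 − 132) = 55 mg/L as CaCO₃ × 878,120 L = 48,300 g as CaCO₃.
Equivalents of H⁺ required: 48,300 ÷ 50 g/eq = 965.9 eq = 965.9 mol NaHSO₄.
Mass of NaHSO₄: 965.9 × 120.1 = 116,000 g.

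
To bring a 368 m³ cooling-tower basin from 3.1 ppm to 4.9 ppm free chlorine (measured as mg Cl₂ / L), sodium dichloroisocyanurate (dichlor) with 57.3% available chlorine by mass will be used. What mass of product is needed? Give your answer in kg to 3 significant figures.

Volume: 368 m³ = 368,000 L.
Chlorine deficit: 4.9 − 3.1 = 1.8 ppm = 1.8 mg/L as Cl₂.
Cl₂ equivalent needed: 1.8 mg/L × 368,000 L = 662,400 mg = 662.4 g.
Product at 57.3% available chlorine: 662.4 / 0.573 = 1156 g.

1.16 kg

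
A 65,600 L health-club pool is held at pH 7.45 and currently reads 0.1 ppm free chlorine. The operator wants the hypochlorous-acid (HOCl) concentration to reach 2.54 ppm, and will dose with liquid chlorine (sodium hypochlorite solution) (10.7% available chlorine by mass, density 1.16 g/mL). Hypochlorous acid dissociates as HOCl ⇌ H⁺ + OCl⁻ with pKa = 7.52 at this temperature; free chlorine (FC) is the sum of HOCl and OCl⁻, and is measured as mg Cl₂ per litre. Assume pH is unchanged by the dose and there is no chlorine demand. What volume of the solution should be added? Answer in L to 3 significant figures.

2.43 L

[OCl⁻]/[HOCl] = 10^(pH − pKa) = 10^(7.45 − 7.52) = 0.8511; fraction as HOCl = 1/(1 + 0.8511) = 0.5402.
Free chlorine required for 2.54 ppm HOCl: 2.54 / 0.5402 = 4.702 ppm.
FC to add: 4.702 − 0.1 = 4.602 mg/L as Cl₂.
Cl₂ equivalent: 4.602 mg/L × 65,600 L = 301.9 g.
Product at 10.7% available Cl: 301.9 / 0.107 = 2821 g.
Volume: 2821 g ÷ 1.16 g/mL = 2432 mL.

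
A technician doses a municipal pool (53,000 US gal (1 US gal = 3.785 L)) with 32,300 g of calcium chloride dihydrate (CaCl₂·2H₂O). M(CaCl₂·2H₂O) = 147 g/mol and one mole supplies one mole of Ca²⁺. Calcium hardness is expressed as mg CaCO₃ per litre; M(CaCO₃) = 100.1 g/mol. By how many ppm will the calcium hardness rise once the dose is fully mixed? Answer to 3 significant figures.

Volume: 53,000 US gal × 3.785 L/gal = 200,605 L.
Moles of Ca²⁺: 32,300 g ÷ 147 g/mol = 219.7 mol.
As CaCO₃: 219.7 mol × 100.1 g/mol = 21,990 g.
Rise: 21,990 g / 200,605 L × 1000 = 109.6 mg/L.

110 ppm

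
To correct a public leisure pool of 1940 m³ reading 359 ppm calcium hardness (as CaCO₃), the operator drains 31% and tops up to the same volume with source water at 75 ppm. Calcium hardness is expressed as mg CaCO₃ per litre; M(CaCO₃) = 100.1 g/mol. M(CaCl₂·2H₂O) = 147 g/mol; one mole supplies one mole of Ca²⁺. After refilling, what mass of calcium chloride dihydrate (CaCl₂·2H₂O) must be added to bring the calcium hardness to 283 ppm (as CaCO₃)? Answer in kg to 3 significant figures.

Volume: 1940 m³ = 1,940,000 L.
After draining 31% and refilling: 359 × 0.69 + 75 × 0.31 = 270.96 ppm.
Deficit to target: 283 − 270.96 = 12.04 mg/L.
As CaCO₃: 12.04 mg/L × 1,940,000 L = 23,360 g; ÷ 100.1 = 233.3 mol Ca²⁺.
Mass: 233.3 × 147 = 34,300 g.

34.3 kg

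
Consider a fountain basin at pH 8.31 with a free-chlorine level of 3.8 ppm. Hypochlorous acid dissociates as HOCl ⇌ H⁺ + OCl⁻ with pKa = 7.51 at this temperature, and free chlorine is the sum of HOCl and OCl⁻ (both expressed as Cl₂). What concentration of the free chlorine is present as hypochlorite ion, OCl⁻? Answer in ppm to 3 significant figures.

[OCl⁻]/[HOCl] = 10^(pH − pKa) = 10^(8.31 − 7.51) = 10^0.80 = 6.31.
Fraction as HOCl = 1 / (1 + 6.31) = 0.1368.
OCl⁻ = (1 − 0.1368) × 3.8 ppm = 3.28 ppm.

3.28 ppm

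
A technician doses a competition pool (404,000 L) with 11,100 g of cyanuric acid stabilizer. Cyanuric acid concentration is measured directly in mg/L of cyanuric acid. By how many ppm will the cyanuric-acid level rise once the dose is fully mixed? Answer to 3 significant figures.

27.5 ppm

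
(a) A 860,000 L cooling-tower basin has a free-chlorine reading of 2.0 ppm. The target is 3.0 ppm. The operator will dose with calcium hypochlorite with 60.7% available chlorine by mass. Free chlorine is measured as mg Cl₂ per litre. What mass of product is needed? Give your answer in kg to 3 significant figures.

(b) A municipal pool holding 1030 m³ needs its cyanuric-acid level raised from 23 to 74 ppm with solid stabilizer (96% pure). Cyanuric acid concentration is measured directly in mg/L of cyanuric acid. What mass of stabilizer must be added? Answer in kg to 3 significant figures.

(a) Chlorine deficit: 3.0 − 2.0 = 1 ppm = 1 mg/L as Cl₂.
(a) Cl₂ equivalent needed: 1 mg/L × 860,000 L = 860,000 mg = 860 g.
(a) Product at 60.7% available chlorine: 860 / 0.607 = 1417 g.

(b) Volume: 1030 m³ = 1,030,000 L.
(b) CYA to add: (74 − 23) = 51 mg/L × 1,030,000 L = 52,530 g cyanuric acid.
(b) At 96% purity: 52,530 / 0.96 = 54,720 g product.

(a) 1.42 kg; (b) 54.7 kg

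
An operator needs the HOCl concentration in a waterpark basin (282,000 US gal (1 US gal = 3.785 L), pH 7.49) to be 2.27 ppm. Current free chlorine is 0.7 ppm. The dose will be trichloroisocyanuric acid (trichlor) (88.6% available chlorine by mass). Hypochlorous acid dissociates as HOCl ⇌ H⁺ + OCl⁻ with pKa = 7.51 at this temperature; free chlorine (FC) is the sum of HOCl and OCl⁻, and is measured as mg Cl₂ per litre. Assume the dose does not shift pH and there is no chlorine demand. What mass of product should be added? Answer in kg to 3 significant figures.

Volume: 282,000 US gal × 3.785 L/gal = 1,067,370 L.
[OCl⁻]/[HOCl] = 10^(pH − pKa) = 10^(7.49 − 7.51) = 0.955; fraction as HOCl = 1/(1 + 0.955) = 0.5115.
Free chlorine required for 2.27 ppm HOCl: 2.27 / 0.5115 = 4.438 ppm.
FC to add: 4.438 − 0.7 = 3.738 mg/L as Cl₂.
Cl₂ equivalent: 3.738 mg/L × 1,067,370 L = 3990 g.
Product at 88.6% available Cl: 3990 / 0.886 = 4503 g.

4.50 kg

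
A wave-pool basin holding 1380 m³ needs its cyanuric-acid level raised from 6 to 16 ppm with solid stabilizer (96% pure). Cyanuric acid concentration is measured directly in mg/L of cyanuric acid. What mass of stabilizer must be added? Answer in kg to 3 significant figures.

14.4 kg

Volume: 1380 m³ = 1,380,000 L.
CYA to add: (16 − 6) = 10 mg/L × 1,380,000 L = 13,800 g cyanuric acid.
At 96% purity: 13,800 / 0.96 = 14,380 g product.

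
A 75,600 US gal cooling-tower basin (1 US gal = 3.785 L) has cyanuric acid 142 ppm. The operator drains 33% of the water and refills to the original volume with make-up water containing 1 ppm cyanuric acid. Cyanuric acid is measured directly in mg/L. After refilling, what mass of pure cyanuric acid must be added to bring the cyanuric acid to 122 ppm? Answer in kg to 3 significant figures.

7.59 kg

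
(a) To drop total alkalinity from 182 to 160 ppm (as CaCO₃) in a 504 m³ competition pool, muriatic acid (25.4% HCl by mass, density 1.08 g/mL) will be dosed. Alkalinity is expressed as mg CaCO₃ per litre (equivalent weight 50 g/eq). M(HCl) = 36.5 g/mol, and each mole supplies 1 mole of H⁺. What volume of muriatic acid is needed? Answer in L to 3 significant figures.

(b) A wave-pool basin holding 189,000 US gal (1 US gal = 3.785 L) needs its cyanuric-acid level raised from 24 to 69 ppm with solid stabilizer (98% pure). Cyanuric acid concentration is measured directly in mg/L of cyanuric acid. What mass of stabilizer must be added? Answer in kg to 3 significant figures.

(a) 29.5 L; (b) 32.8 kg

(a) Volume: 504 m³ = 504,000 L.
(a) Alkalinity to neutralize: (182 − 160) = 22 mg/L as CaCO₃ × 504,000 L = 11,090 g as CaCO₃.
(a) Equivalents of H⁺ required: 11,090 ÷ 50 g/eq = 221.8 eq = 221.8 mol HCl.
(a) Mass of HCl: 221.8 × 36.5 = 8094 g.
(a) Mass of 25.4% solution: 8094 / 0.254 = 31,870 g.
(a) Volume: 31,870 g ÷ 1.08 g/mL = 29,510 mL.

(b) Volume: 189,000 US gal × 3.785 L/gal = 715,365 L.
(b) CYA to add: (69 − 24) = 45 mg/L × 715,365 L = 32,190 g cyanuric acid.
(b) At 98% purity: 32,190 / 0.98 = 32,850 g product.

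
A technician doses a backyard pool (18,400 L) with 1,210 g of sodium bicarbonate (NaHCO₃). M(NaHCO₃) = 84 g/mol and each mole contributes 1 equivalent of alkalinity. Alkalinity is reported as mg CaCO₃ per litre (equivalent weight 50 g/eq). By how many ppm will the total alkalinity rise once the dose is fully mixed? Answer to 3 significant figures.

39.1 ppm

Moles of NaHCO₃: 1,210 g ÷ 84 g/mol = 14.4 mol → 14.4 eq of alkalinity.
As CaCO₃: 14.4 eq × 50 g/eq = 720.2 g.
Rise: 720.2 g / 18,400 L × 1000 = 39.14 mg/L.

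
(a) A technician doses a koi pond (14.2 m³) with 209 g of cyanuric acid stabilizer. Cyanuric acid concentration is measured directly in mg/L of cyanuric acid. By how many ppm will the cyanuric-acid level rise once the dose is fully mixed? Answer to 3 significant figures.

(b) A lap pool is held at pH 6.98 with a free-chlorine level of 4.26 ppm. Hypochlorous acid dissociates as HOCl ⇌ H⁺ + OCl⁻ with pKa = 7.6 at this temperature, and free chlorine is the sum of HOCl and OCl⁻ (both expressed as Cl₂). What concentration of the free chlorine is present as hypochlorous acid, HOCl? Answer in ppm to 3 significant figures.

(a) Volume: 14.2 m³ = 14,200 L.
(a) Rise: 209 g / 14,200 L × 1000 = 14.72 mg/L.

(b) [OCl⁻]/[HOCl] = 10^(pH − pKa) = 10^(6.98 − 7.6) = 10^-0.62 = 0.2399.
(b) Fraction as HOCl = 1 / (1 + 0.2399) = 0.8065.
(b) HOCl = 0.8065 × 4.26 ppm = 3.436 ppm.

(a) 14.7 ppm; (b) 3.44 ppm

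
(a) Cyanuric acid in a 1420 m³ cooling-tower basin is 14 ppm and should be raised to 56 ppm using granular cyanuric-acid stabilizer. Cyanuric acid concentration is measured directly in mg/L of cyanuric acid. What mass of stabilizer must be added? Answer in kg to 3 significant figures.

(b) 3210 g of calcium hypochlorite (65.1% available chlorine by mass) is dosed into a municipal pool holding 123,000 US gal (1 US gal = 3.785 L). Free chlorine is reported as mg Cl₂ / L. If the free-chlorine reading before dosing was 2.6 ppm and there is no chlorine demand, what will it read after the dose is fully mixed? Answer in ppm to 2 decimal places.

(a) 59.6 kg; (b) 7.09 ppm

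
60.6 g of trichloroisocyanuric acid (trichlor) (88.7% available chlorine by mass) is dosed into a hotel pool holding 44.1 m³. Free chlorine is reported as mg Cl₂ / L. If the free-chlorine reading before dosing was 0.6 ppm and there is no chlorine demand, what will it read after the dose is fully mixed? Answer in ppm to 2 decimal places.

1.82 ppm

Volume: 44.1 m³ = 44,100 L.
Available chlorine delivered: 60.6 g × 0.887 = 53.75 g as Cl₂.
Concentration rise: 53.75 g / 44,100 L = 1.219 mg/L = 1.22 ppm.
Final FC: 0.6 + 1.22 = 1.82 ppm.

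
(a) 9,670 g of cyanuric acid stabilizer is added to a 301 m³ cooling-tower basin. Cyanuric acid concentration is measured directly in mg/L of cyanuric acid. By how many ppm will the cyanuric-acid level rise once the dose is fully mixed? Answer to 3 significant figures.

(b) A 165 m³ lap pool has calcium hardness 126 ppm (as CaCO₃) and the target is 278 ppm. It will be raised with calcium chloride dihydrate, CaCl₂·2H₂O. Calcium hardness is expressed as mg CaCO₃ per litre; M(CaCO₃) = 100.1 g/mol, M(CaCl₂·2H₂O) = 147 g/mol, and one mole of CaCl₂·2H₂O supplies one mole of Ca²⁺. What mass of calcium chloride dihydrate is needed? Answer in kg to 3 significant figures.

(a) 32.1 ppm; (b) 36.8 kg

(a) Volume: 301 m³ = 301,000 L.
(a) Rise: 9,670 g / 301,000 L × 1000 = 32.13 mg/L.

(b) Volume: 165 m³ = 165,000 L.
(b) Hardness to add: (278 − 126) = 152 mg/L as CaCO₃ × 165,000 L = 25,080 g as CaCO₃.
(b) Moles of Ca²⁺ (1 mol Ca²⁺ ≡ 1 mol CaCO₃): 25,080 / 100.1 g/mol = 250.5 mol.
(b) Mass of CaCl₂·2H₂O: 250.5 × 147 = 36,830 g.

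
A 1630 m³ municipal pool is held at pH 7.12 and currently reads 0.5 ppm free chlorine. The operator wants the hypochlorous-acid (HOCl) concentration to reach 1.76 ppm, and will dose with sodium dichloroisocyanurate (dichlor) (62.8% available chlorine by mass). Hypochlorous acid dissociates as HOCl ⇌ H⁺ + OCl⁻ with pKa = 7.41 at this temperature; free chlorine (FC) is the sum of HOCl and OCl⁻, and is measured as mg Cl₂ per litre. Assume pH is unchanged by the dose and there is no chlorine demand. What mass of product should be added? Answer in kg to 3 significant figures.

Volume: 1630 m³ = 1,630,000 L.
[OCl⁻]/[HOCl] = 10^(pH − pKa) = 10^(7.12 − 7.41) = 0.5129; fraction as HOCl = 1/(1 + 0.5129) = 0.661.
Free chlorine required for 1.76 ppm HOCl: 1.76 / 0.661 = 2.663 ppm.
FC to add: 2.663 − 0.5 = 2.163 mg/L as Cl₂.
Cl₂ equivalent: 2.163 mg/L × 1,630,000 L = 3525 g.
Product at 62.8% available Cl: 3525 / 0.628 = 5613 g.

5.61 kg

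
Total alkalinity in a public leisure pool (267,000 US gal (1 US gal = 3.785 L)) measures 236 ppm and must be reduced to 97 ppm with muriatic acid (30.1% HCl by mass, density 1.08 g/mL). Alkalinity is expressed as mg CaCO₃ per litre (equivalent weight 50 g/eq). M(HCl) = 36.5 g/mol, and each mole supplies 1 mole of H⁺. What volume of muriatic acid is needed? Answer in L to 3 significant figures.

315 L

Volume: 267,000 US gal × 3.785 L/gal = 1,010,595 L.
Alkalinity to neutralize: (236 − 97) = 139 mg/L as CaCO₃ × 1,010,595 L = 140,500 g as CaCO₃.
Equivalents of H⁺ required: 140,500 ÷ 50 g/eq = 2809 eq = 2809 mol HCl.
Mass of HCl: 2809 × 36.5 = 102,500 g.
Mass of 30.1% solution: 102,500 / 0.301 = 340,700 g.
Volume: 340,700 g ÷ 1.08 g/mL = 315,400 mL.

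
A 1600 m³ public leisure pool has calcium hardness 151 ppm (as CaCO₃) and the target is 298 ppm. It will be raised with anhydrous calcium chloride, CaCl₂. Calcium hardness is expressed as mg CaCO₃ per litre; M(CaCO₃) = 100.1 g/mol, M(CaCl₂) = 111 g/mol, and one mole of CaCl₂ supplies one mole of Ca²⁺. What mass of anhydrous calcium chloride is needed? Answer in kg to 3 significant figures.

261 kg

Volume: 1600 m³ = 1,600,000 L.
Hardness to add: (298 − 151) = 147 mg/L as CaCO₃ × 1,600,000 L = 235,200 g as CaCO₃.
Moles of Ca²⁺ (1 mol Ca²⁺ ≡ 1 mol CaCO₃): 235,200 / 100.1 g/mol = 2350 mol.
Mass of CaCl₂: 2350 × 111 = 260,800 g.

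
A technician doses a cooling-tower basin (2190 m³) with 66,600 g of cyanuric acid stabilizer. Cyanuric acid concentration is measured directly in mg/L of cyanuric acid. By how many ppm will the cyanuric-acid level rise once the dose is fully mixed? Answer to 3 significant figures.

30.4 ppm

Volume: 2190 m³ = 2,190,000 L.
Rise: 66,600 g / 2,190,000 L × 1000 = 30.41 mg/L.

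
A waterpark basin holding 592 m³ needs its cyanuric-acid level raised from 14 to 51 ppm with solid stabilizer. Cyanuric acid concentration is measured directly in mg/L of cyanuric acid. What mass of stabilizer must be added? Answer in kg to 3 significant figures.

21.9 kg

Volume: 592 m³ = 592,000 L.
CYA to add: (51 − 14) = 37 mg/L × 592,000 L = 21,900 g cyanuric acid.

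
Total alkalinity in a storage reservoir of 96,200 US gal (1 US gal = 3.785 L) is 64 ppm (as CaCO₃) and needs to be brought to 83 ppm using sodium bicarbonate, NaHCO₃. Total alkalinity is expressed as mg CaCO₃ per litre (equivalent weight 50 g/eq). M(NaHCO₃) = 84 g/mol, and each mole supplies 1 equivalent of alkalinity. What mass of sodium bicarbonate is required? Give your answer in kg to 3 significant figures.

11.6 kg

Volume: 96,200 US gal × 3.785 L/gal = 364,117 L.
Alkalinity to add: (83 − 64) = 19 mg/L as CaCO₃ × 364,117 L = 6918 g as CaCO₃.
Equivalents: 6918 g ÷ 50 g/eq = 138.4 eq.
NaHCO₃ supplies 1 eq per mole → 138.4 mol.
Mass: 138.4 mol × 84 g/mol = 11,620 g.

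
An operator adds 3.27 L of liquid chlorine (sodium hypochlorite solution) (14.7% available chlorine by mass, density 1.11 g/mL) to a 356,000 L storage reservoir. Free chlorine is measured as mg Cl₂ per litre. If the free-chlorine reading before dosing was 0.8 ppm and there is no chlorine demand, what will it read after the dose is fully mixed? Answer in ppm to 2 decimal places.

2.30 ppm

Mass of solution: 3.27 L × 1000 mL/L × 1.11 g/mL = 3630 g.
Available chlorine delivered: 3630 g × 0.147 = 533.6 g as Cl₂.
Concentration rise: 533.6 g / 356,000 L = 1.499 mg/L = 1.50 ppm.
Final FC: 0.8 + 1.50 = 2.30 ppm.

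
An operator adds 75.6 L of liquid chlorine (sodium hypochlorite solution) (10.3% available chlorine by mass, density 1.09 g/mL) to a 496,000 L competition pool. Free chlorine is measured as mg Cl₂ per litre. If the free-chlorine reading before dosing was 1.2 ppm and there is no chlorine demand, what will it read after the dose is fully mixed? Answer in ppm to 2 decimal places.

18.31 ppm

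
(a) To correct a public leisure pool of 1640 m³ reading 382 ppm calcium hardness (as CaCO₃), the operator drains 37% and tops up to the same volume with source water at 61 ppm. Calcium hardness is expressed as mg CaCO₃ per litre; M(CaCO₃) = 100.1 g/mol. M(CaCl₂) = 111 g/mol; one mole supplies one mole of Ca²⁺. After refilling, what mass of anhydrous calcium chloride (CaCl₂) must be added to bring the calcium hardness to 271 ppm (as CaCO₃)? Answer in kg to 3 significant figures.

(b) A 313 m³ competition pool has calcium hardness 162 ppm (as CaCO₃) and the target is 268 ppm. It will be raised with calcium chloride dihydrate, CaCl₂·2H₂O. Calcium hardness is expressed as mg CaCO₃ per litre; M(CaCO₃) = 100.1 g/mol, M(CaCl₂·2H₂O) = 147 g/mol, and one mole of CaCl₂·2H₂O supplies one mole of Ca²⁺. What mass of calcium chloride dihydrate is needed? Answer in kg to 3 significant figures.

(a) 14.1 kg; (b) 48.7 kg

(a) Volume: 1640 m³ = 1,640,000 L.
(a) After draining 37% and refilling: 382 × 0.63 + 61 × 0.37 = 263.23 ppm.
(a) Deficit to target: 271 − 263.23 = 7.77 mg/L.
(a) As CaCO₃: 7.77 mg/L × 1,640,000 L = 12,740 g; ÷ 100.1 = 127.3 mol Ca²⁺.
(a) Mass: 127.3 × 111 = 14,130 g.

(b) Volume: 313 m³ = 313,000 L.
(b) Hardness to add: (268 − 162) = 106 mg/L as CaCO₃ × 313,000 L = 33,180 g as CaCO₃.
(b) Moles of Ca²⁺ (1 mol Ca²⁺ ≡ 1 mol CaCO₃): 33,180 / 100.1 g/mol = 331.4 mol.
(b) Mass of CaCl₂·2H₂O: 331.4 × 147 = 48,720 g.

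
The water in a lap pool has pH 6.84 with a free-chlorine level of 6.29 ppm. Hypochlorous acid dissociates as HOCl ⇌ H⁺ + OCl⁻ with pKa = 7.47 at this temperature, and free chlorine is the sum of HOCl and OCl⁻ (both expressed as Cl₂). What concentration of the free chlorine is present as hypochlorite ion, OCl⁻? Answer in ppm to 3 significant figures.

1.19 ppm

[OCl⁻]/[HOCl] = 10^(pH − pKa) = 10^(6.84 − 7.47) = 10^-0.63 = 0.2344.
Fraction as HOCl = 1 / (1 + 0.2344) = 0.8101.
OCl⁻ = (1 − 0.8101) × 6.29 ppm = 1.195 ppm.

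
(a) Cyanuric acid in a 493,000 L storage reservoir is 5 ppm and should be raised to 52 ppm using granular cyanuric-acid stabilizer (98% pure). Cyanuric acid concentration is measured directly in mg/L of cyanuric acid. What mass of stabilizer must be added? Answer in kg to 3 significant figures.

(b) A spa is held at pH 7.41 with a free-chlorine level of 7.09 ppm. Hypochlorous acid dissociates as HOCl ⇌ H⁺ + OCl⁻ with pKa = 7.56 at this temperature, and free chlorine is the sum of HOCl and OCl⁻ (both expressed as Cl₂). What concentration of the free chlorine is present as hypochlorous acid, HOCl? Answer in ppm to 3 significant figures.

(a) CYA to add: (52 − 5) = 47 mg/L × 493,000 L = 23,170 g cyanuric acid.
(a) At 98% purity: 23,170 / 0.98 = 23,640 g product.

(b) [OCl⁻]/[HOCl] = 10^(pH − pKa) = 10^(7.41 − 7.56) = 10^-0.15 = 0.7079.
(b) Fraction as HOCl = 1 / (1 + 0.7079) = 0.5855.
(b) HOCl = 0.5855 × 7.09 ppm = 4.151 ppm.

(a) 23.6 kg; (b) 4.15 ppm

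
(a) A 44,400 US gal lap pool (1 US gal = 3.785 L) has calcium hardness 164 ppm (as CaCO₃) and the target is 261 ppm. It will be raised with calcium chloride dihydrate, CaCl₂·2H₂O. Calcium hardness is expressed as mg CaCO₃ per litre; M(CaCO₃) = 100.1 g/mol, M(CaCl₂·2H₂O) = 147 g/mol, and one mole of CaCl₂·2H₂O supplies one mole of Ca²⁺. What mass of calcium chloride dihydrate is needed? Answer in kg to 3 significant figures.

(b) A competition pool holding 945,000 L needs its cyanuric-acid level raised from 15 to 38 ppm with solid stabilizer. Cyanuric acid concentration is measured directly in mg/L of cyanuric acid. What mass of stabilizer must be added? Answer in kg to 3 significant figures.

(a) 23.9 kg; (b) 21.7 kg

(a) Volume: 44,400 US gal × 3.785 L/gal = 168,054 L.
(a) Hardness to add: (261 − 164) = 97 mg/L as CaCO₃ × 168,054 L = 16,300 g as CaCO₃.
(a) Moles of Ca²⁺ (1 mol Ca²⁺ ≡ 1 mol CaCO₃): 16,300 / 100.1 g/mol = 162.8 mol.
(a) Mass of CaCl₂·2H₂O: 162.8 × 147 = 23,940 g.

(b) CYA to add: (38 − 15) = 23 mg/L × 945,000 L = 21,740 g cyanuric acid.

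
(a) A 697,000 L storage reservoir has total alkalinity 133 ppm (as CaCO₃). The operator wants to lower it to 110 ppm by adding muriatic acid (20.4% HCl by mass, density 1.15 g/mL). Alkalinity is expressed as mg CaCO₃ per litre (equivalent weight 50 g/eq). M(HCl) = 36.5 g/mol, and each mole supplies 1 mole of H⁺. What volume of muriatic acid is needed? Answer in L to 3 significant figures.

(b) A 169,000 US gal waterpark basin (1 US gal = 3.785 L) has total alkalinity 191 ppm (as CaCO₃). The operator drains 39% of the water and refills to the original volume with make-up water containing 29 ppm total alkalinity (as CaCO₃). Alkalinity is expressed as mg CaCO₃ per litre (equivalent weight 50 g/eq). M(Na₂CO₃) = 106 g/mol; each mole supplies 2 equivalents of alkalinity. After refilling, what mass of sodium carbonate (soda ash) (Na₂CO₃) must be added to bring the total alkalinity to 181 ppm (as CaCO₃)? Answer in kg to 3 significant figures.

(a) 49.9 L; (b) 36.1 kg

(a) Alkalinity to neutralize: (133 − 110) = 23 mg/L as CaCO₃ × 697,000 L = 16,030 g as CaCO₃.
(a) Equivalents of H⁺ required: 16,030 ÷ 50 g/eq = 320.6 eq = 320.6 mol HCl.
(a) Mass of HCl: 320.6 × 36.5 = 11,700 g.
(a) Mass of 20.4% solution: 11,700 / 0.204 = 57,370 g.
(a) Volume: 57,370 g ÷ 1.15 g/mL = 49,880 mL.

(b) Volume: 169,000 US gal × 3.785 L/gal = 639,665 L.
(b) After draining 39% and refilling: 191 × 0.61 + 29 × 0.39 = 127.82 ppm.
(b) Deficit to target: 181 − 127.82 = 53.18 mg/L.
(b) As CaCO₃: 53.18 mg/L × 639,665 L = 34,020 g; ÷ 50 g/eq ÷ 2 = 340.2 mol Na₂CO₃.
(b) Mass: 340.2 × 106 = 36,060 g.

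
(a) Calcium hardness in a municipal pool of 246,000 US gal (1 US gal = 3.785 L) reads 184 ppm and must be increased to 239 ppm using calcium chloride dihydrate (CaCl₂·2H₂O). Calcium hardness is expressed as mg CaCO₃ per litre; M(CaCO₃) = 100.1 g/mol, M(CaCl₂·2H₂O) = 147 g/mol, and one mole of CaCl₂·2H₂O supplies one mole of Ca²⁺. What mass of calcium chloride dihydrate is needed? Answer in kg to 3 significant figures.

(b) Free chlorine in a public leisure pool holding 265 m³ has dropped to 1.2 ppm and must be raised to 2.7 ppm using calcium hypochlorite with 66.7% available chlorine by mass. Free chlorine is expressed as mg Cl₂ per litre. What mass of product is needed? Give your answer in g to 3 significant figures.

(a) 75.2 kg; (b) 596 g

(a) Volume: 246,000 US gal × 3.785 L/gal = 931,110 L.
(a) Hardness to add: (239 − 184) = 55 mg/L as CaCO₃ × 931,110 L = 51,210 g as CaCO₃.
(a) Moles of Ca²⁺ (1 mol Ca²⁺ ≡ 1 mol CaCO₃): 51,210 / 100.1 g/mol = 511.6 mol.
(a) Mass of CaCl₂·2H₂O: 511.6 × 147 = 75,210 g.

(b) Volume: 265 m³ = 265,000 L.
(b) Chlorine deficit: 2.7 − 1.2 = 1.5 ppm = 1.5 mg/L as Cl₂.
(b) Cl₂ equivalent needed: 1.5 mg/L × 265,000 L = 397,500 mg = 397.5 g.
(b) Product at 66.7% available chlorine: 397.5 / 0.667 = 596 g.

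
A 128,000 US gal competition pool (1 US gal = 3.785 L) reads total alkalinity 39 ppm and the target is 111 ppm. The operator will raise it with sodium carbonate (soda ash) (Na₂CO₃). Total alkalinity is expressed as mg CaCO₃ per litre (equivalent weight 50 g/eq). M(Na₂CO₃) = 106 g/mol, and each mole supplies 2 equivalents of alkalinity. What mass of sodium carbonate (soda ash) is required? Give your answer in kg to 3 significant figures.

Volume: 128,000 US gal × 3.785 L/gal = 484,480 L.
Alkalinity to add: (111 − 39) = 72 mg/L as CaCO₃ × 484,480 L = 34,880 g as CaCO₃.
Equivalents: 34,880 g ÷ 50 g/eq = 697.7 eq.
Each mole of Na₂CO₃ supplies 2 eq, so 697.7 / 2 = 348.8 mol.
Mass: 348.8 mol × 106 g/mol = 36,980 g.

37.0 kg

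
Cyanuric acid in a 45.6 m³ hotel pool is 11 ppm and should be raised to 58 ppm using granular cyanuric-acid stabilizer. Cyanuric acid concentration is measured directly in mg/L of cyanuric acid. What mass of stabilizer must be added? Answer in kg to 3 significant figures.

Volume: 45.6 m³ = 45,600 L.
CYA to add: (58 − 11) = 47 mg/L × 45,600 L = 2143 g cyanuric acid.

2.14 kg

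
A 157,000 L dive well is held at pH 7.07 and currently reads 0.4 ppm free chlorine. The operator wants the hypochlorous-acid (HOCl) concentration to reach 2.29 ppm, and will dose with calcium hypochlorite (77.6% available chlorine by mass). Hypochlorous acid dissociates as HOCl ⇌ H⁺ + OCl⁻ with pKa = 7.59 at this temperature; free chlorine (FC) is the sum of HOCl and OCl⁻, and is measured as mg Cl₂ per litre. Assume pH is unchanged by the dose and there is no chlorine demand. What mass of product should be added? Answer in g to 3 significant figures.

[OCl⁻]/[HOCl] = 10^(pH − pKa) = 10^(7.07 − 7.59) = 0.302; fraction as HOCl = 1/(1 + 0.302) = 0.7681.
Free chlorine required for 2.29 ppm HOCl: 2.29 / 0.7681 = 2.982 ppm.
FC to add: 2.982 − 0.4 = 2.582 mg/L as Cl₂.
Cl₂ equivalent: 2.582 mg/L × 157,000 L = 405.3 g.
Product at 77.6% available Cl: 405.3 / 0.776 = 522.3 g.

522 g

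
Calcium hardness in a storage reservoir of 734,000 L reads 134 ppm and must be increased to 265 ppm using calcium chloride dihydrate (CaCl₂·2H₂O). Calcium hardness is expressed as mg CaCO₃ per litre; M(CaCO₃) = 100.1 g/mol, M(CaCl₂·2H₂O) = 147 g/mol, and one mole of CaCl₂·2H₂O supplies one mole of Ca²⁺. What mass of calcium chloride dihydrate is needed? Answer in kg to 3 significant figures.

141 kg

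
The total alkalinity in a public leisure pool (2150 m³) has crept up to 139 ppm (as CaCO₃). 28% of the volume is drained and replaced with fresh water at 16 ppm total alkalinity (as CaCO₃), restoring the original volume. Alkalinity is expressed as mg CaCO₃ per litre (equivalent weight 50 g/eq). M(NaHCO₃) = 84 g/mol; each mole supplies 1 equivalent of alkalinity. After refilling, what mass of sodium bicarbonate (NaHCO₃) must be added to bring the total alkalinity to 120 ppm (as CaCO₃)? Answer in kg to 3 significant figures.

55.8 kg

Volume: 2150 m³ = 2,150,000 L.
After draining 28% and refilling: 139 × 0.72 + 16 × 0.28 = 104.56 ppm.
Deficit to target: 120 − 104.56 = 15.44 mg/L.
As CaCO₃: 15.44 mg/L × 2,150,000 L = 33,200 g; ÷ 50 g/eq ÷ 1 = 663.9 mol NaHCO₃.
Mass: 663.9 × 84 = 55,770 g.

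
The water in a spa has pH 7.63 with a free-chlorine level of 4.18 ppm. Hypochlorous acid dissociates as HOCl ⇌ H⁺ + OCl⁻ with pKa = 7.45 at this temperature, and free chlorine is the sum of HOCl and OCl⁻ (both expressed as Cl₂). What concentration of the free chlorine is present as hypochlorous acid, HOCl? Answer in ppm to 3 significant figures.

1.66 ppm

[OCl⁻]/[HOCl] = 10^(pH − pKa) = 10^(7.63 − 7.45) = 10^0.18 = 1.514.
Fraction as HOCl = 1 / (1 + 1.514) = 0.3978.
HOCl = 0.3978 × 4.18 ppm = 1.663 ppm.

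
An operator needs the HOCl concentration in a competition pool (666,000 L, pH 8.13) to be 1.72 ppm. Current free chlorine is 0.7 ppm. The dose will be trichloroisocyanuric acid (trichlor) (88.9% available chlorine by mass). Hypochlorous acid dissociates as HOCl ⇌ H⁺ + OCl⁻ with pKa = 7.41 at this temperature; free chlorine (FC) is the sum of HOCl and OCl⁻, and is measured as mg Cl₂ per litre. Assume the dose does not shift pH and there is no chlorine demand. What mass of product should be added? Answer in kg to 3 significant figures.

7.53 kg

[OCl⁻]/[HOCl] = 10^(pH − pKa) = 10^(8.13 − 7.41) = 5.248; fraction as HOCl = 1/(1 + 5.248) = 0.16.
Free chlorine required for 1.72 ppm HOCl: 1.72 / 0.16 = 10.75 ppm.
FC to add: 10.75 − 0.7 = 10.05 mg/L as Cl₂.
Cl₂ equivalent: 10.05 mg/L × 666,000 L = 6691 g.
Product at 88.9% available Cl: 6691 / 0.889 = 7527 g.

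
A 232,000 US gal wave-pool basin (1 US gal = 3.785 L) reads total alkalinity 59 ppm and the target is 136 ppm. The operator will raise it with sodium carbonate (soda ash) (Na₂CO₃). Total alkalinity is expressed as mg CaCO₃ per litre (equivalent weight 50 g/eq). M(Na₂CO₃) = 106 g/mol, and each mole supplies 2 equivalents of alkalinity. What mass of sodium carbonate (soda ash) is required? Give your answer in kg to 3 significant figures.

71.7 kg

Volume: 232,000 US gal × 3.785 L/gal = 878,120 L.
Alkalinity to add: (136 − 59) = 77 mg/L as CaCO₃ × 878,120 L = 67,620 g as CaCO₃.
Equivalents: 67,620 g ÷ 50 g/eq = 1352 eq.
Each mole of Na₂CO₃ supplies 2 eq, so 1352 / 2 = 676.2 mol.
Mass: 676.2 mol × 106 g/mol = 71,670 g.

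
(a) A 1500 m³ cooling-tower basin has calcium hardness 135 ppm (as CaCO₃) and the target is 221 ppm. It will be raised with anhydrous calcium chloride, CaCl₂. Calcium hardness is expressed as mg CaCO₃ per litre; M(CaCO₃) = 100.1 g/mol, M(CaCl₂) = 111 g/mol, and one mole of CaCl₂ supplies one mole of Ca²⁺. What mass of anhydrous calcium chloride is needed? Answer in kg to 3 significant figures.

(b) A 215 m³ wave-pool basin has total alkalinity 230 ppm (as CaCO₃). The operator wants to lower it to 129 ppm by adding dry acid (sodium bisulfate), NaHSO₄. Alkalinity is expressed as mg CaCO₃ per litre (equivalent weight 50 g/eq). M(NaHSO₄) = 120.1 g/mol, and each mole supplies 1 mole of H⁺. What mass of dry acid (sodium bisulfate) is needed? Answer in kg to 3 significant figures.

(a) 143 kg; (b) 52.2 kg

(a) Volume: 1500 m³ = 1,500,000 L.
(a) Hardness to add: (221 − 135) = 86 mg/L as CaCO₃ × 1,500,000 L = 129,000 g as CaCO₃.
(a) Moles of Ca²⁺ (1 mol Ca²⁺ ≡ 1 mol CaCO₃): 129,000 / 100.1 g/mol = 1289 mol.
(a) Mass of CaCl₂: 1289 × 111 = 143,000 g.

(b) Volume: 215 m³ = 215,000 L.
(b) Alkalinity to neutralize: (230 − 129) = 101 mg/L as CaCO₃ × 215,000 L = 21,720 g as CaCO₃.
(b) Equivalents of H⁺ required: 21,720 ÷ 50 g/eq = 434.3 eq = 434.3 mol NaHSO₄.
(b) Mass of NaHSO₄: 434.3 × 120.1 = 52,160 g.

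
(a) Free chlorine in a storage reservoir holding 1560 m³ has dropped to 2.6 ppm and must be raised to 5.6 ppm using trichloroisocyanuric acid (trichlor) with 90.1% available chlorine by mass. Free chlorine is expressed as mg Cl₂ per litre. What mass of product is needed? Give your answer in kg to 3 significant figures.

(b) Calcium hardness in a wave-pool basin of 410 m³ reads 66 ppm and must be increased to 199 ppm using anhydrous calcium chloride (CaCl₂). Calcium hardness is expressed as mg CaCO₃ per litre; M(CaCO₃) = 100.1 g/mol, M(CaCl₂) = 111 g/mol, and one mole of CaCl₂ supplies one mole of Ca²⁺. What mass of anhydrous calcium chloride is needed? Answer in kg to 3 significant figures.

(a) Volume: 1560 m³ = 1,560,000 L.
(a) Chlorine deficit: 5.6 − 2.6 = 3 ppm = 3 mg/L as Cl₂.
(a) Cl₂ equivalent needed: 3 mg/L × 1,560,000 L = 4,680,000 mg = 4680 g.
(a) Product at 90.1% available chlorine: 4680 / 0.901 = 5194 g.

(b) Volume: 410 m³ = 410,000 L.
(b) Hardness to add: (199 − 66) = 133 mg/L as CaCO₃ × 410,000 L = 54,530 g as CaCO₃.
(b) Moles of Ca²⁺ (1 mol Ca²⁺ ≡ 1 mol CaCO₃): 54,530 / 100.1 g/mol = 544.8 mol.
(b) Mass of CaCl₂: 544.8 × 111 = 60,470 g.

(a) 5.19 kg; (b) 60.5 kg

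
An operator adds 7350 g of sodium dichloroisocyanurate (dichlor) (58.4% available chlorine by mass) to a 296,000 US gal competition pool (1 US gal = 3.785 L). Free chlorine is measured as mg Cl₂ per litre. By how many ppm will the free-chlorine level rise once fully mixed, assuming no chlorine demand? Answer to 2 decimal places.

Volume: 296,000 US gal × 3.785 L/gal = 1,120,360 L.
Available chlorine delivered: 7350 g × 0.584 = 4292 g as Cl₂.
Concentration rise: 4292 g / 1,120,360 L = 3.831 mg/L = 3.83 ppm.

3.83 ppm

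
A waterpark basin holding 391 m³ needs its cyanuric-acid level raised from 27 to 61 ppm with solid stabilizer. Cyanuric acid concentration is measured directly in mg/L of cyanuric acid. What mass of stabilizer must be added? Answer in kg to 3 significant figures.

Volume: 391 m³ = 391,000 L.
CYA to add: (61 − 27) = 34 mg/L × 391,000 L = 13,290 g cyanuric acid.

13.3 kg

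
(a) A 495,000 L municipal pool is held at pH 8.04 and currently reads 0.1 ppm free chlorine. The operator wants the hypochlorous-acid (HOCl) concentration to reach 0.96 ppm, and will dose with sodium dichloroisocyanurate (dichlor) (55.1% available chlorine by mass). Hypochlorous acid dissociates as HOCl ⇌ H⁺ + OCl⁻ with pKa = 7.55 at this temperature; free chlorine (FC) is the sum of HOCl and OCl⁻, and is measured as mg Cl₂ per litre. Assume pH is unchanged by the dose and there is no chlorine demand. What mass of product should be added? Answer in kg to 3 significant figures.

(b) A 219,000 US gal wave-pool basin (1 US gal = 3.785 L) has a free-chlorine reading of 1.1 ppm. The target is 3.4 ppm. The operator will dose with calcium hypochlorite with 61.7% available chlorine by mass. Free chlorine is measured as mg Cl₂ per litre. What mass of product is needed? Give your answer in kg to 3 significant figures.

(a) [OCl⁻]/[HOCl] = 10^(pH − pKa) = 10^(8.04 − 7.55) = 3.09; fraction as HOCl = 1/(1 + 3.09) = 0.2445.
(a) Free chlorine required for 0.96 ppm HOCl: 0.96 / 0.2445 = 3.927 ppm.
(a) FC to add: 3.927 − 0.1 = 3.827 mg/L as Cl₂.
(a) Cl₂ equivalent: 3.827 mg/L × 495,000 L = 1894 g.
(a) Product at 55.1% available Cl: 1894 / 0.551 = 3438 g.

(b) Volume: 219,000 US gal × 3.785 L/gal = 828,915 L.
(b) Chlorine deficit: 3.4 − 1.1 = 2.3 ppm = 2.3 mg/L as Cl₂.
(b) Cl₂ equivalent needed: 2.3 mg/L × 828,915 L = 1,907,000 mg = 1907 g.
(b) Product at 61.7% available chlorine: 1907 / 0.617 = 3090 g.

(a) 3.44 kg; (b) 3.09 kg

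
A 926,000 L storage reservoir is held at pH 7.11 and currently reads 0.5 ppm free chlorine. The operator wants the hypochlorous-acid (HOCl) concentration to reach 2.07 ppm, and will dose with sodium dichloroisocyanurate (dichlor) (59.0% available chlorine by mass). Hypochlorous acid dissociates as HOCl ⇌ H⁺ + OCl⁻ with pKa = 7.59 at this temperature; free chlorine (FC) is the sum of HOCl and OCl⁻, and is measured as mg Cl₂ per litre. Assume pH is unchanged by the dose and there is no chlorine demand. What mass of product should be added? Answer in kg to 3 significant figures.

3.54 kg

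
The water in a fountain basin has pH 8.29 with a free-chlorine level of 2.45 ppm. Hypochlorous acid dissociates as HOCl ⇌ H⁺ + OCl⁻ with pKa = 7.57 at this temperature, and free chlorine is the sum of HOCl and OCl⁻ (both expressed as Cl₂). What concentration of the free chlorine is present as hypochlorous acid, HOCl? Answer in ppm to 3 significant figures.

0.392 ppm

[OCl⁻]/[HOCl] = 10^(pH − pKa) = 10^(8.29 − 7.57) = 10^0.72 = 5.248.
Fraction as HOCl = 1 / (1 + 5.248) = 0.16.
HOCl = 0.16 × 2.45 ppm = 0.3921 ppm.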